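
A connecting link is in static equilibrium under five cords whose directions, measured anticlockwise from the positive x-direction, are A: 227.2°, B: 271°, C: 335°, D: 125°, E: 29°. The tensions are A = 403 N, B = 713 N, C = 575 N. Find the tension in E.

T_E ≈ 508 N

Resolve: ΣF_x = 403 cos 227.2° + 713 cos 271° + 575 cos 335° + T_D cos 125° + T_E cos 29° = 0.
        ΣF_y = 403 sin 227.2° + 713 sin 271° + 575 sin 335° + T_D sin 125° + T_E sin 29° = 0.
The known terms sum to (259.8, -1252) N, so -0.5736 T_D + 0.8746 T_E = -259.8 and 0.8192 T_D + 0.4848 T_E = 1252.
Solving simultaneously: T_D = 1227 N, T_E = 507.9 N.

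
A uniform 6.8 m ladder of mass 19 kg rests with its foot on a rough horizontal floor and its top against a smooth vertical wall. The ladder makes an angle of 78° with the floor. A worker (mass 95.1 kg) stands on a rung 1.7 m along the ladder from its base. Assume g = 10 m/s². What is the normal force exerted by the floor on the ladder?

N_floor ≈ 1140 N

ΣF_y = 0: N_floor = 19×10 + 95.1×10 = 1141 N.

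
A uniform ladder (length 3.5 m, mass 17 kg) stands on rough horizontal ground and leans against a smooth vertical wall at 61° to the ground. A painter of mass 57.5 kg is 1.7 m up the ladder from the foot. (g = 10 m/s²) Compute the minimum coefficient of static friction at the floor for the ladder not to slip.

ΣF_y = 0: N_floor = 17×10 + 57.5×10 = 745 N.
Torques about the foot: N_wall · 3.5 sin 61° = 17×10×1.75 cos 61° + 57.5×10×1.7 cos 61° → N_wall = 201.93 N.
ΣF_x = 0: f_floor = N_wall = 201.93 N.
μ_min = f_floor / N_floor = 201.93 / 745 = 0.271.

μ_min ≈ 0.271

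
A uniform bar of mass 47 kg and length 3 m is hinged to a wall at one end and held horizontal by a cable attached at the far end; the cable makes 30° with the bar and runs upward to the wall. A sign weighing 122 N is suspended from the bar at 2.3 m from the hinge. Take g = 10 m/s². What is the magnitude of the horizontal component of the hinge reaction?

H_x ≈ 569 N

Take torques about the hinge: T sin 30° · 3 = 47×10×1.5 + 122×2.3 = 985.6 N·m.
So T = 985.6 / (0.5000 × 3) = 657.07 N.
ΣF_x = 0: H_x = T cos 30° = 569.04 N.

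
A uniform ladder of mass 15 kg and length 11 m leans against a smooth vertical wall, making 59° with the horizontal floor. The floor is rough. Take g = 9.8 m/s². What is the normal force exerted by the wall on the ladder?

Torques about the foot: N_wall · 11 sin 59° = 15×9.8×5.5 cos 59° → N_wall = 44.163 N.

N_wall ≈ 44.2 N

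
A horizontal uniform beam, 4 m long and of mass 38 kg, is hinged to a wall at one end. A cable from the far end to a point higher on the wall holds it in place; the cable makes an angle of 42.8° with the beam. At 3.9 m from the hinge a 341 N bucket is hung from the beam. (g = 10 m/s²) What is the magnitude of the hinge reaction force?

|H| ≈ 598 N

Take torques about the hinge: T sin 42.8° · 4 = 38×10×2 + 341×3.9 = 2089.9 N·m.
So T = 2089.9 / (0.6794 × 4) = 768.98 N.
ΣF_x = 0: H_x = T cos 42.8° = 564.22 N.
ΣF_y = 0: H_y = (38×10 + 341) − T sin 42.8° = 721 − 522.47 = 198.53 N.
|H| = √(H_x² + H_y²) = √((564.22)² + (198.53)²) = 598.13 N.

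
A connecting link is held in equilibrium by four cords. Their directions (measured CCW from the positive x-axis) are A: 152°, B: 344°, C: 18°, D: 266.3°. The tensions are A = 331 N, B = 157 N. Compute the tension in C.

Resolve: ΣF_x = 331 cos 152° + 157 cos 344° + T_C cos 18° + T_D cos 266.3° = 0.
        ΣF_y = 331 sin 152° + 157 sin 344° + T_C sin 18° + T_D sin 266.3° = 0.
The known terms sum to (-141.3, 112.1) N, so 0.9511 T_C − 0.0645 T_D = 141.3 and 0.3090 T_C − 0.9979 T_D = -112.1.
Solving simultaneously: T_C = 159.6 N, T_D = 161.8 N.

T_C ≈ 160 N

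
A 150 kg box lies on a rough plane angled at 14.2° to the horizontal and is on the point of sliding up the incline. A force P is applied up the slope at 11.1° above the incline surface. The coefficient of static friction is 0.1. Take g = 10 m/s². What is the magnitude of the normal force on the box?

N ≈ 1360 N

On the verge of sliding up the incline, friction equals μN and acts down the slope.
Perpendicular: N + P sin 11.1° = W cos 14.2° = 1454 N.
Along incline: P cos 11.1° = W sin 14.2° + μN  with W sin 14.2° = 368 N.
Solving the pair for P and N: P = 513.1 N, N = 1355 N (and f = μN = 135.5 N).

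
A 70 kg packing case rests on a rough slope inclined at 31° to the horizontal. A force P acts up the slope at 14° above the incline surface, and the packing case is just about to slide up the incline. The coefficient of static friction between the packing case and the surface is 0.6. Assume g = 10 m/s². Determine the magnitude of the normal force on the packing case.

On the verge of sliding up the incline, friction equals μN and acts down the slope.
Perpendicular: N + P sin 14° = W cos 31° = 600 N.
Along incline: P cos 14° = W sin 31° + μN  with W sin 31° = 360.5 N.
Solving the pair for P and N: P = 646 N, N = 443.7 N (and f = μN = 266.2 N).

N ≈ 444 N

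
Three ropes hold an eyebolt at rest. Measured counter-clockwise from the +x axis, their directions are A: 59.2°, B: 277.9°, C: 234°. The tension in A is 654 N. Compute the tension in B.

Resolve: ΣF_x = 654 cos 59.2° + T_B cos 277.9° + T_C cos 234° = 0.
        ΣF_y = 654 sin 59.2° + T_B sin 277.9° + T_C sin 234° = 0.
The known terms sum to (334.9, 561.8) N, so 0.1374 T_B − 0.5878 T_C = -334.9 and -0.9905 T_B − 0.8090 T_C = -561.8.
Solving simultaneously: T_B = 85.48 N, T_C = 589.7 N.

T_B ≈ 85.5 N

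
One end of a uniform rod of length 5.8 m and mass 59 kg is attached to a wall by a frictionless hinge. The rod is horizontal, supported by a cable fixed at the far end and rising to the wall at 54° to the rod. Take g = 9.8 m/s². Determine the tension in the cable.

Take torques about the hinge: T sin 54° · 5.8 = 59×9.8×2.9 = 1676.8 N·m.
So T = 1676.8 / (0.8090 × 5.8) = 357.35 N.

T ≈ 357 N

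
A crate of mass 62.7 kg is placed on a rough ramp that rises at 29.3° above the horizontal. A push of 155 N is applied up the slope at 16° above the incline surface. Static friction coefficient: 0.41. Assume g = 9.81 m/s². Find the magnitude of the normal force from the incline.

Axes along / perpendicular to the incline. W sin 29.3° = 301 N down-slope; W cos 29.3° = 536.4 N into the surface.
Perpendicular: N = W cos 29.3° − P sin 16° = 536.4 − 42.72 = 493.7 N.
Along incline: P cos 16° + f = W sin 29.3° (friction acts up-slope) → f = 301 − 149 = 152 N.
|f| = 152 N ≤ μN = 202.4 N, so the crate is indeed static.

N ≈ 494 N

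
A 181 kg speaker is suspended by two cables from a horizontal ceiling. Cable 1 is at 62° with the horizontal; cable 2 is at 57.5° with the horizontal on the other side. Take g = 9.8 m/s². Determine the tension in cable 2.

Weight W = 181 × 9.8 = 1774 N acts straight down.
Horizontal: T_1 cos 62° = T_2 cos 57.5°  →  T_1 = 1.144 T_2.
Vertical: T_1 sin 62° + T_2 sin 57.5° = 1774.
Substituting the horizontal relation into the vertical equation gives 1.854 T_2 = 1774, so T_2 = 956.8 N.

T_2 ≈ 957 N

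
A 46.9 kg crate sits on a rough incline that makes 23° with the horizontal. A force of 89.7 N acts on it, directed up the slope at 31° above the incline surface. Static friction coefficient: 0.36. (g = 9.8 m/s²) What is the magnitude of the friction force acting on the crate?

f ≈ 103 N

Axes along / perpendicular to the incline. W sin 23° = 179.6 N down-slope; W cos 23° = 423.1 N into the surface.
Perpendicular: N = W cos 23° − P sin 31° = 423.1 − 46.2 = 376.9 N.
Along incline: P cos 31° + f = W sin 23° (friction acts up-slope) → f = 179.6 − 76.89 = 102.7 N.
|f| = 102.7 N ≤ μN = 135.7 N, so the crate is indeed static.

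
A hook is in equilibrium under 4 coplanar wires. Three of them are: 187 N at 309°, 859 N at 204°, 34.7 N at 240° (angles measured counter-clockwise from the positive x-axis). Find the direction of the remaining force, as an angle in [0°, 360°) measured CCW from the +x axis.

θ ≈ 37.5°

Sum the known components: ΣF_x = -684.4 N, ΣF_y = -524.8 N.
For equilibrium the remaining force must supply (−ΣF_x, −ΣF_y) = (684.4, 524.8) N.
Magnitude = √((684.4)² + (524.8)²) = 862.4 N; direction = atan2(524.8, 684.4) = 37.5°.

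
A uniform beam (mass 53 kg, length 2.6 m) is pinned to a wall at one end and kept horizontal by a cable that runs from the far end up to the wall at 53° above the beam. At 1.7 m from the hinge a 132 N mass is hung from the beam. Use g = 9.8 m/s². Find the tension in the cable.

Take torques about the hinge: T sin 53° · 2.6 = 53×9.8×1.3 + 132×1.7 = 899.62 N·m.
So T = 899.62 / (0.7986 × 2.6) = 433.25 N.

T ≈ 433 N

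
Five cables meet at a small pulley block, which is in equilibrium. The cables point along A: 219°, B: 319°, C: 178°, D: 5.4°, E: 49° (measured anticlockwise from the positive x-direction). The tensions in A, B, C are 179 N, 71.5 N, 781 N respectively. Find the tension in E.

T_E ≈ 72.9 N

Resolve: ΣF_x = 179 cos 219° + 71.5 cos 319° + 781 cos 178° + T_D cos 5.4° + T_E cos 49° = 0.
        ΣF_y = 179 sin 219° + 71.5 sin 319° + 781 sin 178° + T_D sin 5.4° + T_E sin 49° = 0.
The known terms sum to (-865.7, -132.3) N, so 0.9956 T_D + 0.6561 T_E = 865.7 and 0.0941 T_D + 0.7547 T_E = 132.3.
Solving simultaneously: T_D = 821.5 N, T_E = 72.86 N.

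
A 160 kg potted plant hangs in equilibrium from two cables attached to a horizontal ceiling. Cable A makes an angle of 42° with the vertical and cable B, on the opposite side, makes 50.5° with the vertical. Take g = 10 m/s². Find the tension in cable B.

T_B ≈ 1070 N

Angles from the horizontal: cable A is 90° − 42° = 48°, cable B is 90° − 50.5° = 39.5°.
Weight W = 160 × 10 = 1600 N acts straight down.
Horizontal: T_A cos 48° = T_B cos 39.5°  →  T_A = 1.153 T_B.
Vertical: T_A sin 48° + T_B sin 39.5° = 1600.
Substituting the horizontal relation into the vertical equation gives 1.493 T_B = 1600, so T_B = 1072 N.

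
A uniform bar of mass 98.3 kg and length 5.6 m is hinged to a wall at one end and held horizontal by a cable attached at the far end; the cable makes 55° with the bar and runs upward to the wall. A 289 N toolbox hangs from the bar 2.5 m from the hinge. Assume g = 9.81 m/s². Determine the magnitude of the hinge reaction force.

|H| ≈ 772 N

Take torques about the hinge: T sin 55° · 5.6 = 98.3×9.81×2.8 + 289×2.5 = 3422.6 N·m.
So T = 3422.6 / (0.8192 × 5.6) = 746.11 N.
ΣF_x = 0: H_x = T cos 55° = 427.95 N.
ΣF_y = 0: H_y = (98.3×9.81 + 289) − T sin 55° = 1253.3 − 611.18 = 642.14 N.
|H| = √(H_x² + H_y²) = √((427.95)² + (642.14)²) = 771.68 N.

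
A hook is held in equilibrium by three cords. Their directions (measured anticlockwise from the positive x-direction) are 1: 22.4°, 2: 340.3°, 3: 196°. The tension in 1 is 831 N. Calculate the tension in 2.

T_2 ≈ 159 N

Resolve: ΣF_x = 831 cos 22.4° + T_2 cos 340.3° + T_3 cos 196° = 0.
        ΣF_y = 831 sin 22.4° + T_2 sin 340.3° + T_3 sin 196° = 0.
The known terms sum to (768.3, 316.7) N, so 0.9415 T_2 − 0.9613 T_3 = -768.3 and -0.3371 T_2 − 0.2756 T_3 = -316.7.
Solving simultaneously: T_2 = 158.7 N, T_3 = 954.7 N.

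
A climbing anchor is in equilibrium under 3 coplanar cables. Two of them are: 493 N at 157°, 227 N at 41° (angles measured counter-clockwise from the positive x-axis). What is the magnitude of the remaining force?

F ≈ 443 N

Sum the known components: ΣF_x = -282.5 N, ΣF_y = 341.6 N.
For equilibrium the remaining force must supply (−ΣF_x, −ΣF_y) = (282.5, -341.6) N.
Magnitude = √((282.5)² + (-341.6)²) = 443.2 N; direction = atan2(-341.6, 282.5) = 309.6°.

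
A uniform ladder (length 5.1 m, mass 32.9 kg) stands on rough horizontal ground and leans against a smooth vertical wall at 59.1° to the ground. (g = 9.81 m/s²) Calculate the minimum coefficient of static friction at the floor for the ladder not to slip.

ΣF_y = 0: N_floor = 32.9×9.81 = 322.75 N.
Torques about the foot: N_wall · 5.1 sin 59.1° = 32.9×9.81×2.55 cos 59.1° → N_wall = 96.581 N.
ΣF_x = 0: f_floor = N_wall = 96.581 N.
μ_min = f_floor / N_floor = 96.581 / 322.75 = 0.2992.

μ_min ≈ 0.299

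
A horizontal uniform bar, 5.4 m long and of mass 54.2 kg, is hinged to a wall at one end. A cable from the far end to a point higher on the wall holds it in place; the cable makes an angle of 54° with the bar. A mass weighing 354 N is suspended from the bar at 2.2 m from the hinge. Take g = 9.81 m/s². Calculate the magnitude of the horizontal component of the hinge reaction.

H_x ≈ 298 N

Take torques about the hinge: T sin 54° · 5.4 = 54.2×9.81×2.7 + 354×2.2 = 2214.4 N·m.
So T = 2214.4 / (0.8090 × 5.4) = 506.88 N.
ΣF_x = 0: H_x = T cos 54° = 297.94 N.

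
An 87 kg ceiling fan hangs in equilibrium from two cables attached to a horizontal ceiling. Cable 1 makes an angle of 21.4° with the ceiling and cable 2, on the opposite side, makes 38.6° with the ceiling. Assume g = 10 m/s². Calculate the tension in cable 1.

T_1 ≈ 785 N

Weight W = 87 × 10 = 870 N acts straight down.
Horizontal: T_1 cos 21.4° = T_2 cos 38.6°  →  T_2 = 1.191 T_1.
Vertical: T_1 sin 21.4° + T_2 sin 38.6° = 870.
Substituting the horizontal relation into the vertical equation gives 1.108 T_1 = 870, so T_1 = 785.1 N.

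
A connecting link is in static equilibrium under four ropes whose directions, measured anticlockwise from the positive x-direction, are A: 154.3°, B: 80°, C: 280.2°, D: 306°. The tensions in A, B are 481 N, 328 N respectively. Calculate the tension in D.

Resolve: ΣF_x = 481 cos 154.3° + 328 cos 80° + T_C cos 280.2° + T_D cos 306° = 0.
        ΣF_y = 481 sin 154.3° + 328 sin 80° + T_C sin 280.2° + T_D sin 306° = 0.
The known terms sum to (-376.5, 531.6) N, so 0.1771 T_C + 0.5878 T_D = 376.5 and -0.9842 T_C − 0.8090 T_D = -531.6.
Solving simultaneously: T_C = 18.17 N, T_D = 635 N.

T_D ≈ 635 N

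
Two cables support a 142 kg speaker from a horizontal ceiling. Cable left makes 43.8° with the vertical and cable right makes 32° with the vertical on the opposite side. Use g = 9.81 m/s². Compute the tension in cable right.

Angles from the horizontal: cable left is 90° − 43.8° = 46.2°, cable right is 90° − 32° = 58°.
Weight W = 142 × 9.81 = 1393 N acts straight down.
Horizontal: T_left cos 46.2° = T_right cos 58°  →  T_left = 0.7656 T_right.
Vertical: T_left sin 46.2° + T_right sin 58° = 1393.
Substituting the horizontal relation into the vertical equation gives 1.401 T_right = 1393, so T_right = 994.6 N.

T_right ≈ 995 N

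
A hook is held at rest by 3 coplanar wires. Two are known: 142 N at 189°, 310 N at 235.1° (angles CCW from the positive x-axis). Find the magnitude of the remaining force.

Sum the known components: ΣF_x = -317.6 N, ΣF_y = -276.5 N.
For equilibrium the remaining force must supply (−ΣF_x, −ΣF_y) = (317.6, 276.5) N.
Magnitude = √((317.6)² + (276.5)²) = 421.1 N; direction = atan2(276.5, 317.6) = 41.0°.

F ≈ 421 N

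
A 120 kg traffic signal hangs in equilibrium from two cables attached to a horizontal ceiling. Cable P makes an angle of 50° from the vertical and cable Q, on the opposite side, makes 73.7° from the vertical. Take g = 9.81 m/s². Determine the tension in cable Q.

Angles from the horizontal: cable P is 90° − 50° = 40°, cable Q is 90° − 73.7° = 16.3°.
Weight W = 120 × 9.81 = 1177 N acts straight down.
Horizontal: T_P cos 40° = T_Q cos 16.3°  →  T_P = 1.253 T_Q.
Vertical: T_P sin 40° + T_Q sin 16.3° = 1177.
Substituting the horizontal relation into the vertical equation gives 1.086 T_Q = 1177, so T_Q = 1084 N.

T_Q ≈ 1080 N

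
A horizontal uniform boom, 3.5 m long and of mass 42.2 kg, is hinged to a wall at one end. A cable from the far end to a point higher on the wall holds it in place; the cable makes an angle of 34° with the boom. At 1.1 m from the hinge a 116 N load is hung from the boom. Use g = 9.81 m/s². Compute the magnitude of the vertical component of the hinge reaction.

Take torques about the hinge: T sin 34° · 3.5 = 42.2×9.81×1.75 + 116×1.1 = 852.07 N·m.
So T = 852.07 / (0.5592 × 3.5) = 435.36 N.
ΣF_y = 0: H_y = (42.2×9.81 + 116) − T sin 34° = 529.98 − 243.45 = 286.53 N.

|H_y| ≈ 287 N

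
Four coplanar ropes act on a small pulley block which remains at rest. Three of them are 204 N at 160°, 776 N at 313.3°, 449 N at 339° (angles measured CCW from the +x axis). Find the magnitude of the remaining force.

Sum the known components: ΣF_x = 759.7 N, ΣF_y = -655.9 N.
For equilibrium the remaining force must supply (−ΣF_x, −ΣF_y) = (-759.7, 655.9) N.
Magnitude = √((-759.7)² + (655.9)²) = 1004 N; direction = atan2(655.9, -759.7) = 139.2°.

F ≈ 1000 N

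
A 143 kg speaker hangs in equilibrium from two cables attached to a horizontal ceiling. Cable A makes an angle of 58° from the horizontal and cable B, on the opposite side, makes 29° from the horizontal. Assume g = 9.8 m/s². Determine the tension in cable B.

Weight W = 143 × 9.8 = 1401 N acts straight down.
Horizontal: T_A cos 58° = T_B cos 29°  →  T_A = 1.65 T_B.
Vertical: T_A sin 58° + T_B sin 29° = 1401.
Substituting the horizontal relation into the vertical equation gives 1.884 T_B = 1401, so T_B = 743.6 N.

T_B ≈ 744 N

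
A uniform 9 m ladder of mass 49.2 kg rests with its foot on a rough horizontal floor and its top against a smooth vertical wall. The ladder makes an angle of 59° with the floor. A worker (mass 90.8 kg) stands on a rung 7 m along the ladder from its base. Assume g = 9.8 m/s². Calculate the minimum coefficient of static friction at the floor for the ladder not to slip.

ΣF_y = 0: N_floor = 49.2×9.8 + 90.8×9.8 = 1372 N.
Torques about the foot: N_wall · 9 sin 59° = 49.2×9.8×4.5 cos 59° + 90.8×9.8×7 cos 59° → N_wall = 560.71 N.
ΣF_x = 0: f_floor = N_wall = 560.71 N.
μ_min = f_floor / N_floor = 560.71 / 1372 = 0.4087.

μ_min ≈ 0.409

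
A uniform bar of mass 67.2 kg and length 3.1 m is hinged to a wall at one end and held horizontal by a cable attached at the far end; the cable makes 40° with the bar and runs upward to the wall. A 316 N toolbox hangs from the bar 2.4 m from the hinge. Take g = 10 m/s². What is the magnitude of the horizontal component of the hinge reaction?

H_x ≈ 692 N

Take torques about the hinge: T sin 40° · 3.1 = 67.2×10×1.55 + 316×2.4 = 1800 N·m.
So T = 1800 / (0.6428 × 3.1) = 903.32 N.
ΣF_x = 0: H_x = T cos 40° = 691.99 N.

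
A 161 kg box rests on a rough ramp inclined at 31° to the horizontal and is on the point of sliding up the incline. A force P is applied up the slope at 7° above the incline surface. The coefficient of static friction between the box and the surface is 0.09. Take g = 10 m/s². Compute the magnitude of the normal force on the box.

N ≈ 1260 N

On the verge of sliding up the incline, friction equals μN and acts down the slope.
Perpendicular: N + P sin 7° = W cos 31° = 1380 N.
Along incline: P cos 7° = W sin 31° + μN  with W sin 31° = 829.2 N.
Solving the pair for P and N: P = 950.1 N, N = 1264 N (and f = μN = 113.8 N).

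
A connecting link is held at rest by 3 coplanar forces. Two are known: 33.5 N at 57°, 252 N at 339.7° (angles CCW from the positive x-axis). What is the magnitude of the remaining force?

F ≈ 261 N

Sum the known components: ΣF_x = 254.6 N, ΣF_y = -59.33 N.
For equilibrium the remaining force must supply (−ΣF_x, −ΣF_y) = (-254.6, 59.33) N.
Magnitude = √((-254.6)² + (59.33)²) = 261.4 N; direction = atan2(59.33, -254.6) = 166.9°.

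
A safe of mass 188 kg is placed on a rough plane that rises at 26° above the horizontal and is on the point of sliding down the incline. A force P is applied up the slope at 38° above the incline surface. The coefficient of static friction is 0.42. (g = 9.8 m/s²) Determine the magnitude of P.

P ≈ 212 N

On the verge of sliding down the incline, friction equals μN and acts up the slope.
Perpendicular: N + P sin 38° = W cos 26° = 1656 N.
Along incline: P cos 38° + μN = W sin 26° with W sin 26° = 807.7 N.
Solving the pair for P and N: P = 211.9 N, N = 1526 N (and f = μN = 640.7 N).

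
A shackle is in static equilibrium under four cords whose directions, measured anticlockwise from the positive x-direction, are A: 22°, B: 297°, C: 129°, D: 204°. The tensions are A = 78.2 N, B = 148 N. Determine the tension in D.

Resolve: ΣF_x = 78.2 cos 22° + 148 cos 297° + T_C cos 129° + T_D cos 204° = 0.
        ΣF_y = 78.2 sin 22° + 148 sin 297° + T_C sin 129° + T_D sin 204° = 0.
The known terms sum to (139.7, -102.6) N, so -0.6293 T_C − 0.9135 T_D = -139.7 and 0.7771 T_C − 0.4067 T_D = 102.6.
Solving simultaneously: T_C = 155.8 N, T_D = 45.56 N.

T_D ≈ 45.6 N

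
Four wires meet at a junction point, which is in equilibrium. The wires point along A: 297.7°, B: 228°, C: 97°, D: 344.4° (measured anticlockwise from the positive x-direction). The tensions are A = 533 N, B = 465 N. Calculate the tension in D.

T_D ≈ 176 N

Resolve: ΣF_x = 533 cos 297.7° + 465 cos 228° + T_C cos 97° + T_D cos 344.4° = 0.
        ΣF_y = 533 sin 297.7° + 465 sin 228° + T_C sin 97° + T_D sin 344.4° = 0.
The known terms sum to (-63.38, -817.5) N, so -0.1219 T_C + 0.9632 T_D = 63.38 and 0.9925 T_C − 0.2689 T_D = 817.5.
Solving simultaneously: T_C = 871.3 N, T_D = 176.1 N.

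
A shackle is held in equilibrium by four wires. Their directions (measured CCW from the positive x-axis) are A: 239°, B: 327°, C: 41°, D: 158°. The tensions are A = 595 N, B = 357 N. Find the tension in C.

Resolve: ΣF_x = 595 cos 239° + 357 cos 327° + T_C cos 41° + T_D cos 158° = 0.
        ΣF_y = 595 sin 239° + 357 sin 327° + T_C sin 41° + T_D sin 158° = 0.
The known terms sum to (-7.042, -704.5) N, so 0.7547 T_C − 0.9272 T_D = 7.042 and 0.6561 T_C + 0.3746 T_D = 704.5.
Solving simultaneously: T_C = 736 N, T_D = 591.5 N.

T_C ≈ 736 N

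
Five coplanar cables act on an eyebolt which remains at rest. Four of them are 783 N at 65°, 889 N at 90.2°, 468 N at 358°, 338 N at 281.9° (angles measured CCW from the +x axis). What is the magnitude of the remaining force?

Sum the known components: ΣF_x = 865.2 N, ΣF_y = 1252 N.
For equilibrium the remaining force must supply (−ΣF_x, −ΣF_y) = (-865.2, -1252) N.
Magnitude = √((-865.2)² + (-1252)²) = 1522 N; direction = atan2(-1252, -865.2) = 235.3°.

F ≈ 1520 N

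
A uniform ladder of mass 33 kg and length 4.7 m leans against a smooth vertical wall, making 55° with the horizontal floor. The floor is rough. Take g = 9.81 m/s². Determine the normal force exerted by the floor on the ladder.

N_floor ≈ 324 N

ΣF_y = 0: N_floor = 33×9.81 = 323.73 N.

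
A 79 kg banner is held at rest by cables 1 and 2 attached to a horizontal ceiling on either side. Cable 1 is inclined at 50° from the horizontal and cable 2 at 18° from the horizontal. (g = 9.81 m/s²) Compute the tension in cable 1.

Weight W = 79 × 9.81 = 775 N acts straight down.
Horizontal: T_1 cos 50° = T_2 cos 18°  →  T_2 = 0.6759 T_1.
Vertical: T_1 sin 50° + T_2 sin 18° = 775.
Substituting the horizontal relation into the vertical equation gives 0.9749 T_1 = 775, so T_1 = 794.9 N.

T_1 ≈ 795 N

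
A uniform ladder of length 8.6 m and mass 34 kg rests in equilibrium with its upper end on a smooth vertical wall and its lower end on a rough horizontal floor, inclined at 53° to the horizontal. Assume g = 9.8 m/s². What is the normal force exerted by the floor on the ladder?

N_floor ≈ 333 N

ΣF_y = 0: N_floor = 34×9.8 = 333.2 N.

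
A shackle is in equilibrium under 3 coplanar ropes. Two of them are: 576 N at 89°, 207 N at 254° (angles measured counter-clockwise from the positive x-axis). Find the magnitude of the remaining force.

Sum the known components: ΣF_x = -47 N, ΣF_y = 376.9 N.
For equilibrium the remaining force must supply (−ΣF_x, −ΣF_y) = (47, -376.9) N.
Magnitude = √((47)² + (-376.9)²) = 379.9 N; direction = atan2(-376.9, 47) = 277.1°.

F ≈ 380 N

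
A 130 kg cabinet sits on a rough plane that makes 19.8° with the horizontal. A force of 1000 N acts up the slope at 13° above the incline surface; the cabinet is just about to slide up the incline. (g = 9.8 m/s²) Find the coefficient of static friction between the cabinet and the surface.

μ ≈ 0.557

On the verge of sliding up the incline, friction is at its maximum μN and acts down the slope.
Perpendicular to incline: N = W cos 19.8° − P sin 13° = 1199 − 225 = 973.7 N.
Along incline: P cos 13° − μN = W sin 19.8° → μ = −(W sin 19.8° − P cos 13°) / N = 0.5575.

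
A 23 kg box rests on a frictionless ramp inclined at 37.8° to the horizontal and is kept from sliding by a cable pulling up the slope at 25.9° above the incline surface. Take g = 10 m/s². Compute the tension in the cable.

T ≈ 157 N

Take axes along and perpendicular to the incline. Weight components: W sin 37.8° = 141 N down-slope, W cos 37.8° = 181.7 N into the surface.
Along incline: T cos 25.9° = W sin 37.8° → T = 156.7 N.
Perpendicular: N = W cos 37.8° − T sin 25.9° = 113.3 N.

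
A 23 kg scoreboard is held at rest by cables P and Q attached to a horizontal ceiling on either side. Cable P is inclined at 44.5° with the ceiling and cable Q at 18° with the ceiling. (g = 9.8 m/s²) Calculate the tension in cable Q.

T_Q ≈ 181 N

Weight W = 23 × 9.8 = 225.4 N acts straight down.
Horizontal: T_P cos 44.5° = T_Q cos 18°  →  T_P = 1.333 T_Q.
Vertical: T_P sin 44.5° + T_Q sin 18° = 225.4.
Substituting the horizontal relation into the vertical equation gives 1.244 T_Q = 225.4, so T_Q = 181.2 N.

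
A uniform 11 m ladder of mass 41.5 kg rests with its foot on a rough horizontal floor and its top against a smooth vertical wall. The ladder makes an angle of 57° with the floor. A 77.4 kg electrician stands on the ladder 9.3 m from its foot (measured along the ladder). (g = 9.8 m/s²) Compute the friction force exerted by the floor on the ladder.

Torques about the foot: N_wall · 11 sin 57° = 41.5×9.8×5.5 cos 57° + 77.4×9.8×9.3 cos 57° → N_wall = 548.52 N.
ΣF_x = 0: f_floor = N_wall = 548.52 N.

f ≈ 549 N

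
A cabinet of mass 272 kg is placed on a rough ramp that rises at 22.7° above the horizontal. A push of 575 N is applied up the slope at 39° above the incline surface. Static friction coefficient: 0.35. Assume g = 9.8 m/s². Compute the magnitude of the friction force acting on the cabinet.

Axes along / perpendicular to the incline. W sin 22.7° = 1029 N down-slope; W cos 22.7° = 2459 N into the surface.
Perpendicular: N = W cos 22.7° − P sin 39° = 2459 − 361.9 = 2097 N.
Along incline: P cos 39° + f = W sin 22.7° (friction acts up-slope) → f = 1029 − 446.9 = 581.8 N.
|f| = 581.8 N ≤ μN = 734 N, so the cabinet is indeed static.

f ≈ 582 N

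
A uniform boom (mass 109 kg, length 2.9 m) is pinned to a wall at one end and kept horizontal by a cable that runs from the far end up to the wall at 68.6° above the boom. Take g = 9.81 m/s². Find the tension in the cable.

T ≈ 574 N

Take torques about the hinge: T sin 68.6° · 2.9 = 109×9.81×1.45 = 1550.5 N·m.
So T = 1550.5 / (0.9311 × 2.9) = 574.24 N.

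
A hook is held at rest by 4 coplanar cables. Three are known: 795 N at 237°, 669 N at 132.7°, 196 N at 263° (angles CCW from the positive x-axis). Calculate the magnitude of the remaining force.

Sum the known components: ΣF_x = -910.6 N, ΣF_y = -369.6 N.
For equilibrium the remaining force must supply (−ΣF_x, −ΣF_y) = (910.6, 369.6) N.
Magnitude = √((910.6)² + (369.6)²) = 982.7 N; direction = atan2(369.6, 910.6) = 22.1°.

F ≈ 983 N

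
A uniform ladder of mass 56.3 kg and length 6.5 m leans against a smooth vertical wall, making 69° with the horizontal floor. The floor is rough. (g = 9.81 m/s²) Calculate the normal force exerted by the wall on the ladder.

N_wall ≈ 106 N

Torques about the foot: N_wall · 6.5 sin 69° = 56.3×9.81×3.25 cos 69° → N_wall = 106 N.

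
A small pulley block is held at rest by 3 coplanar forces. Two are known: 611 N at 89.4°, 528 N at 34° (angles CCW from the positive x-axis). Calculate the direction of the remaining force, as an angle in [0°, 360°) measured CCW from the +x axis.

θ ≈ 244°

Sum the known components: ΣF_x = 444.1 N, ΣF_y = 906.2 N.
For equilibrium the remaining force must supply (−ΣF_x, −ΣF_y) = (-444.1, -906.2) N.
Magnitude = √((-444.1)² + (-906.2)²) = 1009 N; direction = atan2(-906.2, -444.1) = 243.9°.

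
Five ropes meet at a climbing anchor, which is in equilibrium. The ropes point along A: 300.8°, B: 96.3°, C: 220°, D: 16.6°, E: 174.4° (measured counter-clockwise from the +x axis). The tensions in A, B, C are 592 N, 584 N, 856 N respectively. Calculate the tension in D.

T_D ≈ 1370 N

Resolve: ΣF_x = 592 cos 300.8° + 584 cos 96.3° + 856 cos 220° + T_D cos 16.6° + T_E cos 174.4° = 0.
        ΣF_y = 592 sin 300.8° + 584 sin 96.3° + 856 sin 220° + T_D sin 16.6° + T_E sin 174.4° = 0.
The known terms sum to (-416.7, -478.3) N, so 0.9583 T_D − 0.9952 T_E = 416.7 and 0.2857 T_D + 0.0976 T_E = 478.3.
Solving simultaneously: T_D = 1367 N, T_E = 897.9 N.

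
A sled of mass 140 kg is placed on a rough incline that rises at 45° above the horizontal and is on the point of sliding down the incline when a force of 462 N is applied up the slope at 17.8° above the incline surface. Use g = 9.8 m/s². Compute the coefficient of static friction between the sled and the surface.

On the verge of sliding down the incline, friction is at its maximum μN and acts up the slope.
Perpendicular to incline: N = W cos 45° − P sin 17.8° = 970.2 − 141.2 = 828.9 N.
Along incline: P cos 17.8° + μN = W sin 45° → μ = (W sin 45° − P cos 17.8°) / N = 0.6397.

μ ≈ 0.640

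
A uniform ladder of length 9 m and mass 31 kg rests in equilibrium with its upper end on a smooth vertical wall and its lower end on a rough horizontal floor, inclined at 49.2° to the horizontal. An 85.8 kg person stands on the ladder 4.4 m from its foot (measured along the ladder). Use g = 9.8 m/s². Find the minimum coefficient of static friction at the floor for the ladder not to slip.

ΣF_y = 0: N_floor = 31×9.8 + 85.8×9.8 = 1144.6 N.
Torques about the foot: N_wall · 9 sin 49.2° = 31×9.8×4.5 cos 49.2° + 85.8×9.8×4.4 cos 49.2° → N_wall = 485.95 N.
ΣF_x = 0: f_floor = N_wall = 485.95 N.
μ_min = f_floor / N_floor = 485.95 / 1144.6 = 0.4245.

μ_min ≈ 0.425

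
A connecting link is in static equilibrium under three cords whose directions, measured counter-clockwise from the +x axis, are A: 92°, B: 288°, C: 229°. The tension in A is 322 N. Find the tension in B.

T_B ≈ 256 N

Resolve: ΣF_x = 322 cos 92° + T_B cos 288° + T_C cos 229° = 0.
        ΣF_y = 322 sin 92° + T_B sin 288° + T_C sin 229° = 0.
The known terms sum to (-11.24, 321.8) N, so 0.3090 T_B − 0.6561 T_C = 11.24 and -0.9511 T_B − 0.7547 T_C = -321.8.
Solving simultaneously: T_B = 256.2 N, T_C = 103.5 N.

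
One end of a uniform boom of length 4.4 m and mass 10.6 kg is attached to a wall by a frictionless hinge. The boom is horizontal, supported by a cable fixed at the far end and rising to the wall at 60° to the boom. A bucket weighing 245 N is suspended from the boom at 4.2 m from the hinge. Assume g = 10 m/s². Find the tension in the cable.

T ≈ 331 N

Take torques about the hinge: T sin 60° · 4.4 = 10.6×10×2.2 + 245×4.2 = 1262.2 N·m.
So T = 1262.2 / (0.8660 × 4.4) = 331.24 N.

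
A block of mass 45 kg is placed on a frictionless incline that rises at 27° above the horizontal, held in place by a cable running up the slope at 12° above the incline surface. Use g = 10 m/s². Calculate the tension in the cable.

T ≈ 209 N

Take axes along and perpendicular to the incline. Weight components: W sin 27° = 204.3 N down-slope, W cos 27° = 401 N into the surface.
Along incline: T cos 12° = W sin 27° → T = 208.9 N.
Perpendicular: N = W cos 27° − T sin 12° = 357.5 N.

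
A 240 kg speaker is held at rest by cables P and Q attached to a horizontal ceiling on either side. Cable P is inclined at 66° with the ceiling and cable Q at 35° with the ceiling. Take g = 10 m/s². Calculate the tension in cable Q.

Weight W = 240 × 10 = 2400 N acts straight down.
Horizontal: T_P cos 66° = T_Q cos 35°  →  T_P = 2.014 T_Q.
Vertical: T_P sin 66° + T_Q sin 35° = 2400.
Substituting the horizontal relation into the vertical equation gives 2.413 T_Q = 2400, so T_Q = 994.4 N.

T_Q ≈ 994 N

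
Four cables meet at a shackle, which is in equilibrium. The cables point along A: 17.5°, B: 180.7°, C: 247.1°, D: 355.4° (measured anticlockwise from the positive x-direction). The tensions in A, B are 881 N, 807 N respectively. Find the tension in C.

T_C ≈ 271 N

Resolve: ΣF_x = 881 cos 17.5° + 807 cos 180.7° + T_C cos 247.1° + T_D cos 355.4° = 0.
        ΣF_y = 881 sin 17.5° + 807 sin 180.7° + T_C sin 247.1° + T_D sin 355.4° = 0.
The known terms sum to (33.28, 255.1) N, so -0.3891 T_C + 0.9968 T_D = -33.28 and -0.9212 T_C − 0.0802 T_D = -255.1.
Solving simultaneously: T_C = 270.6 N, T_D = 72.24 N.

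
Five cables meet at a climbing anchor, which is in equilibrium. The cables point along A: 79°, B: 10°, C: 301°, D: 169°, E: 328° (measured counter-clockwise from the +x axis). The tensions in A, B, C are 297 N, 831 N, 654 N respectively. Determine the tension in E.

Resolve: ΣF_x = 297 cos 79° + 831 cos 10° + 654 cos 301° + T_D cos 169° + T_E cos 328° = 0.
        ΣF_y = 297 sin 79° + 831 sin 10° + 654 sin 301° + T_D sin 169° + T_E sin 328° = 0.
The known terms sum to (1212, -124.7) N, so -0.9816 T_D + 0.8480 T_E = -1212 and 0.1908 T_D − 0.5299 T_E = 124.7.
Solving simultaneously: T_D = 1497 N, T_E = 303.6 N.

T_E ≈ 304 N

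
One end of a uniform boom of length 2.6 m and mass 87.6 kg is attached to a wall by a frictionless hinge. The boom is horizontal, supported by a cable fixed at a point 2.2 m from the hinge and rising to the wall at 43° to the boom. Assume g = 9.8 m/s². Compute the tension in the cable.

Take torques about the hinge: T sin 43° · 2.2 = 87.6×9.8×1.3 = 1116 N·m.
So T = 1116 / (0.6820 × 2.2) = 743.82 N.

T ≈ 744 N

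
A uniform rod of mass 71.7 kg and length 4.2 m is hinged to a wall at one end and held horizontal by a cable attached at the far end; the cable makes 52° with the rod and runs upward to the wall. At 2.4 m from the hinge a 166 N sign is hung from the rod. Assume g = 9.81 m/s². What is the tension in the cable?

T ≈ 567 N

Take torques about the hinge: T sin 52° · 4.2 = 71.7×9.81×2.1 + 166×2.4 = 1875.5 N·m.
So T = 1875.5 / (0.7880 × 4.2) = 566.67 N.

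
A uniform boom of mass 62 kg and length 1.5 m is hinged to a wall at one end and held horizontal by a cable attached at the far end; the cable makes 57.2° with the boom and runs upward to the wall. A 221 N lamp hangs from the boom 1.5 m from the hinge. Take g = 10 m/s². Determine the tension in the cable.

T ≈ 632 N

Take torques about the hinge: T sin 57.2° · 1.5 = 62×10×0.75 + 221×1.5 = 796.5 N·m.
So T = 796.5 / (0.8406 × 1.5) = 631.72 N.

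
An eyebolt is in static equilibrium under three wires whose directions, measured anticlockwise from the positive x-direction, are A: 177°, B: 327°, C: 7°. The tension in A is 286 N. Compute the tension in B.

T_B ≈ 77.3 N

Resolve: ΣF_x = 286 cos 177° + T_B cos 327° + T_C cos 7° = 0.
        ΣF_y = 286 sin 177° + T_B sin 327° + T_C sin 7° = 0.
The known terms sum to (-285.6, 14.97) N, so 0.8387 T_B + 0.9925 T_C = 285.6 and -0.5446 T_B + 0.1219 T_C = -14.97.
Solving simultaneously: T_B = 77.26 N, T_C = 222.5 N.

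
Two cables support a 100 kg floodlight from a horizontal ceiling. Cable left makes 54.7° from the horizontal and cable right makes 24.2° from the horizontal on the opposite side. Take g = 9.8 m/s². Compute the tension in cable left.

Weight W = 100 × 9.8 = 980 N acts straight down.
Horizontal: T_left cos 54.7° = T_right cos 24.2°  →  T_right = 0.6335 T_left.
Vertical: T_left sin 54.7° + T_right sin 24.2° = 980.
Substituting the horizontal relation into the vertical equation gives 1.076 T_left = 980, so T_left = 910.9 N.

T_left ≈ 911 N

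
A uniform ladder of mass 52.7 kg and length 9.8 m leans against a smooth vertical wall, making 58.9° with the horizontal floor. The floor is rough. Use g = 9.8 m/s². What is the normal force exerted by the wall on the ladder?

N_wall ≈ 156 N

Torques about the foot: N_wall · 9.8 sin 58.9° = 52.7×9.8×4.9 cos 58.9° → N_wall = 155.77 N.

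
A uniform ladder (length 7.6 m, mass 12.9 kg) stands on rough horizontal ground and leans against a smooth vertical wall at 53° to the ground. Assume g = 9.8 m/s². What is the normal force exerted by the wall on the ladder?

Torques about the foot: N_wall · 7.6 sin 53° = 12.9×9.8×3.8 cos 53° → N_wall = 47.632 N.

N_wall ≈ 47.6 N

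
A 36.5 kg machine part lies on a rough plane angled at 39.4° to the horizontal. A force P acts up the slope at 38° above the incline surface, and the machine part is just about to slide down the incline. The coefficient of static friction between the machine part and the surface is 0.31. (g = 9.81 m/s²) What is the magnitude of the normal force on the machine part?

N ≈ 131 N

On the verge of sliding down the incline, friction equals μN and acts up the slope.
Perpendicular: N + P sin 38° = W cos 39.4° = 276.7 N.
Along incline: P cos 38° + μN = W sin 39.4° with W sin 39.4° = 227.3 N.
Solving the pair for P and N: P = 237 N, N = 130.8 N (and f = μN = 40.55 N).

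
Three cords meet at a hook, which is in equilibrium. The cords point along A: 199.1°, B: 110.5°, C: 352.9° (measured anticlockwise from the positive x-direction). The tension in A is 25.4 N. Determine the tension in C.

T_C ≈ 28.7 N

Resolve: ΣF_x = 25.4 cos 199.1° + T_B cos 110.5° + T_C cos 352.9° = 0.
        ΣF_y = 25.4 sin 199.1° + T_B sin 110.5° + T_C sin 352.9° = 0.
The known terms sum to (-24, -8.311) N, so -0.3502 T_B + 0.9923 T_C = 24 and 0.9367 T_B − 0.1236 T_C = 8.311.
Solving simultaneously: T_B = 12.65 N, T_C = 28.65 N.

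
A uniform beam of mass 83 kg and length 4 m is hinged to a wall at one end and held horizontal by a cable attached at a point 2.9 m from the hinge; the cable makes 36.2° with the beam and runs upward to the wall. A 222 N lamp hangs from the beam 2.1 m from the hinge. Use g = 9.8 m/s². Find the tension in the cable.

Take torques about the hinge: T sin 36.2° · 2.9 = 83×9.8×2 + 222×2.1 = 2093 N·m.
So T = 2093 / (0.5906 × 2.9) = 1222 N.

T ≈ 1220 N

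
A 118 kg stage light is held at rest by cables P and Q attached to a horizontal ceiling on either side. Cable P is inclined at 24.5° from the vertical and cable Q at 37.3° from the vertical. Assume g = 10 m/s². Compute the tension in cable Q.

Angles from the horizontal: cable P is 90° − 24.5° = 65.5°, cable Q is 90° − 37.3° = 52.7°.
Weight W = 118 × 10 = 1180 N acts straight down.
Horizontal: T_P cos 65.5° = T_Q cos 52.7°  →  T_P = 1.461 T_Q.
Vertical: T_P sin 65.5° + T_Q sin 52.7° = 1180.
Substituting the horizontal relation into the vertical equation gives 2.125 T_Q = 1180, so T_Q = 555.2 N.

T_Q ≈ 555 N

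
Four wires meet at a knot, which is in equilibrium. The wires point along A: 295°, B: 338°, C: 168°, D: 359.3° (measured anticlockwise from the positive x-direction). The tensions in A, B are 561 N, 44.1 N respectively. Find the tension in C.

T_C ≈ 2660 N

Resolve: ΣF_x = 561 cos 295° + 44.1 cos 338° + T_C cos 168° + T_D cos 359.3° = 0.
        ΣF_y = 561 sin 295° + 44.1 sin 338° + T_C sin 168° + T_D sin 359.3° = 0.
The known terms sum to (278, -525) N, so -0.9781 T_C + 0.9999 T_D = -278 and 0.2079 T_C − 0.0122 T_D = 525.
Solving simultaneously: T_C = 2662 N, T_D = 2326 N.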